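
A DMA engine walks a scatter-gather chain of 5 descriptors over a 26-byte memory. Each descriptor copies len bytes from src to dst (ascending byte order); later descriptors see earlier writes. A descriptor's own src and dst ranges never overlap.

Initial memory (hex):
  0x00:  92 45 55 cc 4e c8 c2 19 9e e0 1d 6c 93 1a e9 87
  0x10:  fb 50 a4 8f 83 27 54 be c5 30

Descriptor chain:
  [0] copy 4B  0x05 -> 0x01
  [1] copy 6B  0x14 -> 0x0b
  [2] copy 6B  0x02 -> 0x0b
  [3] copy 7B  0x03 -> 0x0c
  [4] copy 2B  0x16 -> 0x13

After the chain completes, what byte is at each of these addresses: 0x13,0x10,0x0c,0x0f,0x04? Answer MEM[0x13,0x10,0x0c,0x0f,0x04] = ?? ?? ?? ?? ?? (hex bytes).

MEM[0x13,0x10,0x0c,0x0f,0x04] = 54 19 19 c2 9e

#0 dst[0x01+4] := {0xc8,0xc2,0x19,0x9e}
#1 dst[0x0b+6] := {0x83,0x27,0x54,0xbe,0xc5,0x30}
#2 dst[0x0b+6] := {0xc2,0x19,0x9e,0xc8,0xc2,0x19}
#3 dst[0x0c+7] := {0x19,0x9e,0xc8,0xc2,0x19,0x9e,0xe0}
#4 dst[0x13+2] := {0x54,0xbe}
query mem[0x13]=0x54, mem[0x10]=0x19, mem[0x0c]=0x19, mem[0x0f]=0xc2, mem[0x04]=0x9e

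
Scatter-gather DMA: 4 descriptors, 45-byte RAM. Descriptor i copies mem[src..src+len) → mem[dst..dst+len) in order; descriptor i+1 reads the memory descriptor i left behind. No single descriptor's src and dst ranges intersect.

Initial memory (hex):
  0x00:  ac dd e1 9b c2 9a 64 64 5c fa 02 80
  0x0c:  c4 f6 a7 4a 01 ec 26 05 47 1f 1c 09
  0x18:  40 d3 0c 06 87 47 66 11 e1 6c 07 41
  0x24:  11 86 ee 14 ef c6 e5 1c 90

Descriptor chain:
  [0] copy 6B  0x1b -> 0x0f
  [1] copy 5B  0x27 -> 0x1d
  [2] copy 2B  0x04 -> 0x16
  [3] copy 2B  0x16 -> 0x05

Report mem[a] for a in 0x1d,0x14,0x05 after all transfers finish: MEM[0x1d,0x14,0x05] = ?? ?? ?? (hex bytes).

MEM[0x1d,0x14,0x05] = 14 e1 c2

#0 dst[0x0f+6] := {0x06,0x87,0x47,0x66,0x11,0xe1}
#1 dst[0x1d+5] := {0x14,0xef,0xc6,0xe5,0x1c}
#2 dst[0x16+2] := {0xc2,0x9a}
#3 dst[0x05+2] := {0xc2,0x9a}
query mem[0x1d]=0x14, mem[0x14]=0xe1, mem[0x05]=0xc2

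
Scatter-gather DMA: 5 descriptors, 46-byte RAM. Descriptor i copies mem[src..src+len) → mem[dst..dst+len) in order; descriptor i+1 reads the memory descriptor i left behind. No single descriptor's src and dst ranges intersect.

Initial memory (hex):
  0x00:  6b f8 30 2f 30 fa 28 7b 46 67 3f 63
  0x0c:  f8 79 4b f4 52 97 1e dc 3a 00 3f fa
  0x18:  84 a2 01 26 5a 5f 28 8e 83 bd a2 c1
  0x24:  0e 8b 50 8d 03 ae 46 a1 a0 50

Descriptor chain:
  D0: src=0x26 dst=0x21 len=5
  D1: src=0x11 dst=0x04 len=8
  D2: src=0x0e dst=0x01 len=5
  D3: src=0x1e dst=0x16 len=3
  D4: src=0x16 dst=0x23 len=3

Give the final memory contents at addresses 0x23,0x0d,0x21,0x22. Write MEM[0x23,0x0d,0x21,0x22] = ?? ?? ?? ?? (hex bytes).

D0: mem[0x21..0x25] <- [50 8d 03 ae 46]
D1: mem[0x04..0x0b] <- [97 1e dc 3a 00 3f fa 84]
D2: mem[0x01..0x05] <- [4b f4 52 97 1e]
D3: mem[0x16..0x18] <- [28 8e 83]
D4: mem[0x23..0x25] <- [28 8e 83]
query mem[0x23]=0x28, mem[0x0d]=0x79, mem[0x21]=0x50, mem[0x22]=0x8d

MEM[0x23,0x0d,0x21,0x22] = 28 79 50 8d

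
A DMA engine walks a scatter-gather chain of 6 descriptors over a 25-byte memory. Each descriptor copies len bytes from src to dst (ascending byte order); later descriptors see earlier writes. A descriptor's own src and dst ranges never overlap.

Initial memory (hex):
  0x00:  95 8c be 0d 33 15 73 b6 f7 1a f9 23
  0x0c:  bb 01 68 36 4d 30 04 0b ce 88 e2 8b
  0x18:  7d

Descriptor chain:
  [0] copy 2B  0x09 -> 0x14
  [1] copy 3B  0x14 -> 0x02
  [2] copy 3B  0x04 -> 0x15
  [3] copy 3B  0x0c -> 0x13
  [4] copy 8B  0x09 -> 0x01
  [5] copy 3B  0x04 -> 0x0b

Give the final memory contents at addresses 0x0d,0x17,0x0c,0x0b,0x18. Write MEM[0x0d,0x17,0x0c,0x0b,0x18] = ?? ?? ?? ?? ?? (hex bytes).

  after D0: wrote 2B at 0x14 = 1af9
  after D1: wrote 3B at 0x02 = 1af9e2
  after D2: wrote 3B at 0x15 = e21573
  after D3: wrote 3B at 0x13 = bb0168
  after D4: wrote 8B at 0x01 = 1af923bb0168364d
  after D5: wrote 3B at 0x0b = bb0168
query mem[0x0d]=0x68, mem[0x17]=0x73, mem[0x0c]=0x01, mem[0x0b]=0xbb, mem[0x18]=0x7d

MEM[0x0d,0x17,0x0c,0x0b,0x18] = 68 73 01 bb 7d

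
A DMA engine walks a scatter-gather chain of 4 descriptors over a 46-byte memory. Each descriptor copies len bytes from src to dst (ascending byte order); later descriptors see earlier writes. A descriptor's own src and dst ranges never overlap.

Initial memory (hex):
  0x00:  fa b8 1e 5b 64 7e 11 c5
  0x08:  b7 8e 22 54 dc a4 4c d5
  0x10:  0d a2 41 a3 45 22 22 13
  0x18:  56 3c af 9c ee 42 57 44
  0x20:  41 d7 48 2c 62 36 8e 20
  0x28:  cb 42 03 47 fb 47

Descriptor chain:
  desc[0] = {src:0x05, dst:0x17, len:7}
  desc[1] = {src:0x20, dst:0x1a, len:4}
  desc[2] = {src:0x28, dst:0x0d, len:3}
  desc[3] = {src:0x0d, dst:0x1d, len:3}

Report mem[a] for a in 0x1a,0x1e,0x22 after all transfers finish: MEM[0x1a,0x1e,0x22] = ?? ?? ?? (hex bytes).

#0 dst[0x17+7] := {0x7e,0x11,0xc5,0xb7,0x8e,0x22,0x54}
#1 dst[0x1a+4] := {0x41,0xd7,0x48,0x2c}
#2 dst[0x0d+3] := {0xcb,0x42,0x03}
#3 dst[0x1d+3] := {0xcb,0x42,0x03}
query mem[0x1a]=0x41, mem[0x1e]=0x42, mem[0x22]=0x48

MEM[0x1a,0x1e,0x22] = 41 42 48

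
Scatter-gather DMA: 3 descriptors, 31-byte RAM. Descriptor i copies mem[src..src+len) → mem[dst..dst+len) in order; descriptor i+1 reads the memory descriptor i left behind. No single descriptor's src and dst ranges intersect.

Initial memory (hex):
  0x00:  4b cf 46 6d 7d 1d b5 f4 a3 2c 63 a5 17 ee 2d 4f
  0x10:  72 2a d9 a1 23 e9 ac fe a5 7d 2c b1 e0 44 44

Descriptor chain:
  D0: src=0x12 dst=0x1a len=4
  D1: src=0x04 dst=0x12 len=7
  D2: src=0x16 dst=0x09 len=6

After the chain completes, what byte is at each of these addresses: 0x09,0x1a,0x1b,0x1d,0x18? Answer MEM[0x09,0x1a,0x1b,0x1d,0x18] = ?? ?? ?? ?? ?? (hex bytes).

D0: mem[0x1a..0x1d] <- [d9 a1 23 e9]
D1: mem[0x12..0x18] <- [7d 1d b5 f4 a3 2c 63]
D2: mem[0x09..0x0e] <- [a3 2c 63 7d d9 a1]
query mem[0x09]=0xa3, mem[0x1a]=0xd9, mem[0x1b]=0xa1, mem[0x1d]=0xe9, mem[0x18]=0x63

MEM[0x09,0x1a,0x1b,0x1d,0x18] = a3 d9 a1 e9 63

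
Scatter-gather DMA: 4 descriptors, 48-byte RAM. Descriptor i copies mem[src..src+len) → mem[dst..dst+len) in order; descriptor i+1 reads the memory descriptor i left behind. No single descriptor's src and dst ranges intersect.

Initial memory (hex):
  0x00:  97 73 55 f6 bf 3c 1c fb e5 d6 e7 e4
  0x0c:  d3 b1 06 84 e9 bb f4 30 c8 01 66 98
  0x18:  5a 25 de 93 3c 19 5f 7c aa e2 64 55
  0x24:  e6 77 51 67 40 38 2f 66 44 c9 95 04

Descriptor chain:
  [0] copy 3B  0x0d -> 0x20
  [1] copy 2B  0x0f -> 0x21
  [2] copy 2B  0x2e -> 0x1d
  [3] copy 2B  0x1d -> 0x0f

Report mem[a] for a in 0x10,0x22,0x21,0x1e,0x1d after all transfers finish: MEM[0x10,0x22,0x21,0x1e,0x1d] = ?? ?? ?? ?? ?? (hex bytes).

MEM[0x10,0x22,0x21,0x1e,0x1d] = 04 e9 84 04 95

[0] 0x0d->0x20 len=3 : b1 06 84
[1] 0x0f->0x21 len=2 : 84 e9
[2] 0x2e->0x1d len=2 : 95 04
[3] 0x1d->0x0f len=2 : 95 04
query mem[0x10]=0x04, mem[0x22]=0xe9, mem[0x21]=0x84, mem[0x1e]=0x04, mem[0x1d]=0x95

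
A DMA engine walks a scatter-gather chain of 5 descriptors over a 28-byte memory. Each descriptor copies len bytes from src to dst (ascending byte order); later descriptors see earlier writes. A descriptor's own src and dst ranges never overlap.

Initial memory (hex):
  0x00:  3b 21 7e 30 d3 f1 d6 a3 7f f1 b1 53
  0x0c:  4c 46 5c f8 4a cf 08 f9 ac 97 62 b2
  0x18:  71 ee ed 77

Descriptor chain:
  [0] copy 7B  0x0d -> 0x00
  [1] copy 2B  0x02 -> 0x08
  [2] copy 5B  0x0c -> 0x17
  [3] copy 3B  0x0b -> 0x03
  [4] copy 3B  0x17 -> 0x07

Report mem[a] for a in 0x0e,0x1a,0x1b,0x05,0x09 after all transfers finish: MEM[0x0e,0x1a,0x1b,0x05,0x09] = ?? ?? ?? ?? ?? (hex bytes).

  after D0: wrote 7B at 0x00 = 465cf84acf08f9
  after D1: wrote 2B at 0x08 = f84a
  after D2: wrote 5B at 0x17 = 4c465cf84a
  after D3: wrote 3B at 0x03 = 534c46
  after D4: wrote 3B at 0x07 = 4c465c
query mem[0x0e]=0x5c, mem[0x1a]=0xf8, mem[0x1b]=0x4a, mem[0x05]=0x46, mem[0x09]=0x5c

MEM[0x0e,0x1a,0x1b,0x05,0x09] = 5c f8 4a 46 5c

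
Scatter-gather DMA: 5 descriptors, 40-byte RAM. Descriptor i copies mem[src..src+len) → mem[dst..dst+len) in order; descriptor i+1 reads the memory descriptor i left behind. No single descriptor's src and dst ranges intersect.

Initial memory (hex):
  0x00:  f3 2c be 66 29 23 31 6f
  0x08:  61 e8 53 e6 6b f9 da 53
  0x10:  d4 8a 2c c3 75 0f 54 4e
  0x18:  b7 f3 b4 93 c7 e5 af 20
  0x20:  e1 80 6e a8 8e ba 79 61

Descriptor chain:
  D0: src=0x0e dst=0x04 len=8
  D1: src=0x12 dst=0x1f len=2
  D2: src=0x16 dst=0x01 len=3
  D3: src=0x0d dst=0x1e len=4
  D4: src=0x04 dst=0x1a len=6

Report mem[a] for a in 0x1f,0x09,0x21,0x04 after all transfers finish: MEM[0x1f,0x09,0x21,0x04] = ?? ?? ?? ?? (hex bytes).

MEM[0x1f,0x09,0x21,0x04] = c3 c3 d4 da

D0: mem[0x04..0x0b] <- [da 53 d4 8a 2c c3 75 0f]
D1: mem[0x1f..0x20] <- [2c c3]
D2: mem[0x01..0x03] <- [54 4e b7]
D3: mem[0x1e..0x21] <- [f9 da 53 d4]
D4: mem[0x1a..0x1f] <- [da 53 d4 8a 2c c3]
query mem[0x1f]=0xc3, mem[0x09]=0xc3, mem[0x21]=0xd4, mem[0x04]=0xda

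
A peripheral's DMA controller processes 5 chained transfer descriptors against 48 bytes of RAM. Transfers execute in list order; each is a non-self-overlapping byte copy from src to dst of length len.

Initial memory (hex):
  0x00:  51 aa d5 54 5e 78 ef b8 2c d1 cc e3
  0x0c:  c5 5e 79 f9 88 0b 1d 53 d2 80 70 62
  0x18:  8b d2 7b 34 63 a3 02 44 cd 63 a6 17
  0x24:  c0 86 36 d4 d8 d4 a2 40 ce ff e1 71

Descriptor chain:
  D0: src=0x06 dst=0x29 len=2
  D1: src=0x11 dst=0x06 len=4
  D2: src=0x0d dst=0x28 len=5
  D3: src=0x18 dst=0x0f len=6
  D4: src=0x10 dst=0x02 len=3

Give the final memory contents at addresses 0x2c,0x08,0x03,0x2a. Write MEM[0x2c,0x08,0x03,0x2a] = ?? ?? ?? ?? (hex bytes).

  after D0: wrote 2B at 0x29 = efb8
  after D1: wrote 4B at 0x06 = 0b1d53d2
  after D2: wrote 5B at 0x28 = 5e79f9880b
  after D3: wrote 6B at 0x0f = 8bd27b3463a3
  after D4: wrote 3B at 0x02 = d27b34
query mem[0x2c]=0x0b, mem[0x08]=0x53, mem[0x03]=0x7b, mem[0x2a]=0xf9

MEM[0x2c,0x08,0x03,0x2a] = 0b 53 7b f9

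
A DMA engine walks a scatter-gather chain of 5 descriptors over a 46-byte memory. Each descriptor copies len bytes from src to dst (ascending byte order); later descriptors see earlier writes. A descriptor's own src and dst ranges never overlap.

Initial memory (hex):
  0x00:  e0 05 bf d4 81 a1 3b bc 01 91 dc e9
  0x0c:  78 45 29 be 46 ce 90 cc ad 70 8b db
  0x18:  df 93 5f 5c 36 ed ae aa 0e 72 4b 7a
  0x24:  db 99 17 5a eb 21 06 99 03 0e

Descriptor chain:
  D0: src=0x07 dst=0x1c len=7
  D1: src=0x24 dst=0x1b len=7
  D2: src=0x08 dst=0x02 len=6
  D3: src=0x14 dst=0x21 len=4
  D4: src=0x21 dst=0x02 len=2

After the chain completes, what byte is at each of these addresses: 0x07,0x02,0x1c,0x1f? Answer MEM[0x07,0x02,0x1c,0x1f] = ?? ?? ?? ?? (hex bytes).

MEM[0x07,0x02,0x1c,0x1f] = 45 ad 99 eb

  after D0: wrote 7B at 0x1c = bc0191dce97845
  after D1: wrote 7B at 0x1b = db99175aeb2106
  after D2: wrote 6B at 0x02 = 0191dce97845
  after D3: wrote 4B at 0x21 = ad708bdb
  after D4: wrote 2B at 0x02 = ad70
query mem[0x07]=0x45, mem[0x02]=0xad, mem[0x1c]=0x99, mem[0x1f]=0xeb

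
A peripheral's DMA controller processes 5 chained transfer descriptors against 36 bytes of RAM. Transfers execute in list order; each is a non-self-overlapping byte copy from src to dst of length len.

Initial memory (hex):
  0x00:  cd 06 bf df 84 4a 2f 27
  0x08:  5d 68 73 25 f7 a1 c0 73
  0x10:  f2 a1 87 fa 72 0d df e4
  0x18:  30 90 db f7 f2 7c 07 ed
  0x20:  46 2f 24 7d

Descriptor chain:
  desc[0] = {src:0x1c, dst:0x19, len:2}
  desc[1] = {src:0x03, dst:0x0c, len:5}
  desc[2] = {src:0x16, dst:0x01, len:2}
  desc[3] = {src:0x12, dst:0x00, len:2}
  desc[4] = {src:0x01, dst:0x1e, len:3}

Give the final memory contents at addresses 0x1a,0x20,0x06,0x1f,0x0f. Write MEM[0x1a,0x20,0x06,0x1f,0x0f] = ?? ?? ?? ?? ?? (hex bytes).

#0 dst[0x19+2] := {0xf2,0x7c}
#1 dst[0x0c+5] := {0xdf,0x84,0x4a,0x2f,0x27}
#2 dst[0x01+2] := {0xdf,0xe4}
#3 dst[0x00+2] := {0x87,0xfa}
#4 dst[0x1e+3] := {0xfa,0xe4,0xdf}
query mem[0x1a]=0x7c, mem[0x20]=0xdf, mem[0x06]=0x2f, mem[0x1f]=0xe4, mem[0x0f]=0x2f

MEM[0x1a,0x20,0x06,0x1f,0x0f] = 7c df 2f e4 2f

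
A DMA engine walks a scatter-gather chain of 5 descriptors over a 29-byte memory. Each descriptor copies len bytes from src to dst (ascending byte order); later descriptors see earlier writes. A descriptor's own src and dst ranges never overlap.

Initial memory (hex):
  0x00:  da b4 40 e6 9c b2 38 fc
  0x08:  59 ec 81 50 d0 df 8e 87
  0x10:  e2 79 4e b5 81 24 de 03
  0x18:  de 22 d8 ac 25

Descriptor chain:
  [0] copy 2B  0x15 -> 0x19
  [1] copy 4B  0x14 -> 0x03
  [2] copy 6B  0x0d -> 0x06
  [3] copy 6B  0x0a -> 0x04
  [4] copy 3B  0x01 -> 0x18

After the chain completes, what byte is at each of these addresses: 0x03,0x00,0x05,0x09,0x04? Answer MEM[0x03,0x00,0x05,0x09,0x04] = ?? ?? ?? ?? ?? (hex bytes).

MEM[0x03,0x00,0x05,0x09,0x04] = 81 da 4e 87 79

D0: mem[0x19..0x1a] <- [24 de]
D1: mem[0x03..0x06] <- [81 24 de 03]
D2: mem[0x06..0x0b] <- [df 8e 87 e2 79 4e]
D3: mem[0x04..0x09] <- [79 4e d0 df 8e 87]
D4: mem[0x18..0x1a] <- [b4 40 81]
query mem[0x03]=0x81, mem[0x00]=0xda, mem[0x05]=0x4e, mem[0x09]=0x87, mem[0x04]=0x79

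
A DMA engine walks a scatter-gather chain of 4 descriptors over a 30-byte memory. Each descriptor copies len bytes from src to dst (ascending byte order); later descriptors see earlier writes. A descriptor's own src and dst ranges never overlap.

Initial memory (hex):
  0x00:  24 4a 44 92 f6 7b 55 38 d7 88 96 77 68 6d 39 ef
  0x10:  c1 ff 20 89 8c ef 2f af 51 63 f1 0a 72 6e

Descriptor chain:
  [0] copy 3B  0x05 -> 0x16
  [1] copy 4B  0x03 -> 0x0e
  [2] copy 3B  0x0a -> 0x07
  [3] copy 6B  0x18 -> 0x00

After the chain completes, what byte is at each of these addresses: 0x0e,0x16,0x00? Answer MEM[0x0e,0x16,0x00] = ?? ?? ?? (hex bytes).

  after D0: wrote 3B at 0x16 = 7b5538
  after D1: wrote 4B at 0x0e = 92f67b55
  after D2: wrote 3B at 0x07 = 967768
  after D3: wrote 6B at 0x00 = 3863f10a726e
query mem[0x0e]=0x92, mem[0x16]=0x7b, mem[0x00]=0x38

MEM[0x0e,0x16,0x00] = 92 7b 38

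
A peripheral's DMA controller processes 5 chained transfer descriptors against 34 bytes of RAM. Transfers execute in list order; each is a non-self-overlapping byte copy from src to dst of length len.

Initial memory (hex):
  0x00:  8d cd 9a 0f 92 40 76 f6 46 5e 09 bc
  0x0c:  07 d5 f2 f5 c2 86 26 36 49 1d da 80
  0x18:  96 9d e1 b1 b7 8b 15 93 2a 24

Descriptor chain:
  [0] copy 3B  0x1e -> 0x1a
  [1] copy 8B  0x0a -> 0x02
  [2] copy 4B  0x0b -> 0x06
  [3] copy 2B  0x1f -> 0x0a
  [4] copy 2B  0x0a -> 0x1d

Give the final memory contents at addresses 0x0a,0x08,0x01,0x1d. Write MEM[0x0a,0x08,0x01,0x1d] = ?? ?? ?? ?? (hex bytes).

MEM[0x0a,0x08,0x01,0x1d] = 93 d5 cd 93

D0: mem[0x1a..0x1c] <- [15 93 2a]
D1: mem[0x02..0x09] <- [09 bc 07 d5 f2 f5 c2 86]
D2: mem[0x06..0x09] <- [bc 07 d5 f2]
D3: mem[0x0a..0x0b] <- [93 2a]
D4: mem[0x1d..0x1e] <- [93 2a]
query mem[0x0a]=0x93, mem[0x08]=0xd5, mem[0x01]=0xcd, mem[0x1d]=0x93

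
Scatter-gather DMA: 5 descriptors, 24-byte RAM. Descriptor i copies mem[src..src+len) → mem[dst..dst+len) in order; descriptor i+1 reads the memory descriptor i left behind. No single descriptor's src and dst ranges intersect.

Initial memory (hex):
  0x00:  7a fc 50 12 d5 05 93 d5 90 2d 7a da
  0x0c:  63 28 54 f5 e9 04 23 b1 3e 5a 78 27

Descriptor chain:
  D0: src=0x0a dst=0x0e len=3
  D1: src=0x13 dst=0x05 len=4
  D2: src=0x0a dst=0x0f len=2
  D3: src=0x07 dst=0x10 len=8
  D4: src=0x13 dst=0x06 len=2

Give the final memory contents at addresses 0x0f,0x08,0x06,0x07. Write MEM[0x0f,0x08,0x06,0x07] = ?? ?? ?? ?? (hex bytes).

  after D0: wrote 3B at 0x0e = 7ada63
  after D1: wrote 4B at 0x05 = b13e5a78
  after D2: wrote 2B at 0x0f = 7ada
  after D3: wrote 8B at 0x10 = 5a782d7ada63287a
  after D4: wrote 2B at 0x06 = 7ada
query mem[0x0f]=0x7a, mem[0x08]=0x78, mem[0x06]=0x7a, mem[0x07]=0xda

MEM[0x0f,0x08,0x06,0x07] = 7a 78 7a da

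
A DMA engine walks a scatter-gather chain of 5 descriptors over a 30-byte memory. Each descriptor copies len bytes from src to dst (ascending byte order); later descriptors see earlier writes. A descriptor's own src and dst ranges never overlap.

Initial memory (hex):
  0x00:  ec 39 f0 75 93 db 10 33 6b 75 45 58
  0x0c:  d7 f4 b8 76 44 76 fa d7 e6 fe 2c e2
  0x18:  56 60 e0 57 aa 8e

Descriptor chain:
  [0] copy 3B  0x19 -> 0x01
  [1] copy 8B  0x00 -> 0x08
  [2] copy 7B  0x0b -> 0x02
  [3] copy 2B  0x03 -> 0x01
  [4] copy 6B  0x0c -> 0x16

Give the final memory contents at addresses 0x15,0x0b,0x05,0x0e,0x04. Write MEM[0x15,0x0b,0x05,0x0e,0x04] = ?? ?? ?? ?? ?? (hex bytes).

#0 dst[0x01+3] := {0x60,0xe0,0x57}
#1 dst[0x08+8] := {0xec,0x60,0xe0,0x57,0x93,0xdb,0x10,0x33}
#2 dst[0x02+7] := {0x57,0x93,0xdb,0x10,0x33,0x44,0x76}
#3 dst[0x01+2] := {0x93,0xdb}
#4 dst[0x16+6] := {0x93,0xdb,0x10,0x33,0x44,0x76}
query mem[0x15]=0xfe, mem[0x0b]=0x57, mem[0x05]=0x10, mem[0x0e]=0x10, mem[0x04]=0xdb

MEM[0x15,0x0b,0x05,0x0e,0x04] = fe 57 10 10 db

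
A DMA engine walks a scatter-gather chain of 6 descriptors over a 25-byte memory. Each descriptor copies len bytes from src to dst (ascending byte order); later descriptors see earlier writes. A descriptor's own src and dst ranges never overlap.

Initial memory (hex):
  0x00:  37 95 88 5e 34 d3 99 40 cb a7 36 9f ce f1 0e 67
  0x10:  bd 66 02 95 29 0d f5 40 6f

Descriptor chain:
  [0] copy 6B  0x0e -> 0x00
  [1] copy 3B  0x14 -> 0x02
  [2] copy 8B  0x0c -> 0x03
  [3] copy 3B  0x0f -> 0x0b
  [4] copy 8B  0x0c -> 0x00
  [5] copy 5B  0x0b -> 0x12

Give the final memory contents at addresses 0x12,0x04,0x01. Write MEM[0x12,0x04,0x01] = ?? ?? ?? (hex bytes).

[0] 0x0e->0x00 len=6 : 0e 67 bd 66 02 95
[1] 0x14->0x02 len=3 : 29 0d f5
[2] 0x0c->0x03 len=8 : ce f1 0e 67 bd 66 02 95
[3] 0x0f->0x0b len=3 : 67 bd 66
[4] 0x0c->0x00 len=8 : bd 66 0e 67 bd 66 02 95
[5] 0x0b->0x12 len=5 : 67 bd 66 0e 67
query mem[0x12]=0x67, mem[0x04]=0xbd, mem[0x01]=0x66

MEM[0x12,0x04,0x01] = 67 bd 66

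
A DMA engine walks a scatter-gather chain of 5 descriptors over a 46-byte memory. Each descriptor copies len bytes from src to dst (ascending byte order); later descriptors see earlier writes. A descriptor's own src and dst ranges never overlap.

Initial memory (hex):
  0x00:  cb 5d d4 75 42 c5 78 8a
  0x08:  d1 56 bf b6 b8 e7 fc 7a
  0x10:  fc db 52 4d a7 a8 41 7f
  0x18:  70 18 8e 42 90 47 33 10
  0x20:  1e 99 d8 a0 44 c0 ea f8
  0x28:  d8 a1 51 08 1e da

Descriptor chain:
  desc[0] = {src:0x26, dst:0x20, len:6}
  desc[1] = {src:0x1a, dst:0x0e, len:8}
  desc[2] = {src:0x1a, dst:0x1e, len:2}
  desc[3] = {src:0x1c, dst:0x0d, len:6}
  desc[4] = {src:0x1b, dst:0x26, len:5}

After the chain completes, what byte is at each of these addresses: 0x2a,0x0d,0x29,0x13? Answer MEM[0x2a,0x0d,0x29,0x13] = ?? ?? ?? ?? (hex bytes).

[0] 0x26->0x20 len=6 : ea f8 d8 a1 51 08
[1] 0x1a->0x0e len=8 : 8e 42 90 47 33 10 ea f8
[2] 0x1a->0x1e len=2 : 8e 42
[3] 0x1c->0x0d len=6 : 90 47 8e 42 ea f8
[4] 0x1b->0x26 len=5 : 42 90 47 8e 42
query mem[0x2a]=0x42, mem[0x0d]=0x90, mem[0x29]=0x8e, mem[0x13]=0x10

MEM[0x2a,0x0d,0x29,0x13] = 42 90 8e 10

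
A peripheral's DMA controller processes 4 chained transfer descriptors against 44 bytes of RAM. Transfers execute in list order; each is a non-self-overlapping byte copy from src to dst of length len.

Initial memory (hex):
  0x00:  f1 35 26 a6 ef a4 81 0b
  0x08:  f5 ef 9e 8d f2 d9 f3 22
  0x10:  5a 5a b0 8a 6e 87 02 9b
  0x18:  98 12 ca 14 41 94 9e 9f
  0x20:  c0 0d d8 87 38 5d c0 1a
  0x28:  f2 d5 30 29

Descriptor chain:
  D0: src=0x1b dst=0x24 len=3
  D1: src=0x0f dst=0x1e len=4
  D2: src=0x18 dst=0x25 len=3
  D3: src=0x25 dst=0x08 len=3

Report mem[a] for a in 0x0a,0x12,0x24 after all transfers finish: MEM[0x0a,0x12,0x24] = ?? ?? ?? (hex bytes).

  after D0: wrote 3B at 0x24 = 144194
  after D1: wrote 4B at 0x1e = 225a5ab0
  after D2: wrote 3B at 0x25 = 9812ca
  after D3: wrote 3B at 0x08 = 9812ca
query mem[0x0a]=0xca, mem[0x12]=0xb0, mem[0x24]=0x14

MEM[0x0a,0x12,0x24] = ca b0 14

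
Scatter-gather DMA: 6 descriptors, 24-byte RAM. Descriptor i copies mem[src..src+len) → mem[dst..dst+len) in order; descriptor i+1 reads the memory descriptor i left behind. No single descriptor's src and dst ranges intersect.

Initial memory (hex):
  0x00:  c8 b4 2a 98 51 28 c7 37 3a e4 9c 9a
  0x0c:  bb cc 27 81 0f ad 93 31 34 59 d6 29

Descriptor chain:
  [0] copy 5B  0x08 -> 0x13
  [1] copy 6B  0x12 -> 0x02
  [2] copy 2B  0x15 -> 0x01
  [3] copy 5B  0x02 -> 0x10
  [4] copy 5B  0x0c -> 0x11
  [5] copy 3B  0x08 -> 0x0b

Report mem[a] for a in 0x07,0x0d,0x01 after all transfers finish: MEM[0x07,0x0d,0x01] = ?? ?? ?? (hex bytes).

[0] 0x08->0x13 len=5 : 3a e4 9c 9a bb
[1] 0x12->0x02 len=6 : 93 3a e4 9c 9a bb
[2] 0x15->0x01 len=2 : 9c 9a
[3] 0x02->0x10 len=5 : 9a 3a e4 9c 9a
[4] 0x0c->0x11 len=5 : bb cc 27 81 9a
[5] 0x08->0x0b len=3 : 3a e4 9c
query mem[0x07]=0xbb, mem[0x0d]=0x9c, mem[0x01]=0x9c

MEM[0x07,0x0d,0x01] = bb 9c 9c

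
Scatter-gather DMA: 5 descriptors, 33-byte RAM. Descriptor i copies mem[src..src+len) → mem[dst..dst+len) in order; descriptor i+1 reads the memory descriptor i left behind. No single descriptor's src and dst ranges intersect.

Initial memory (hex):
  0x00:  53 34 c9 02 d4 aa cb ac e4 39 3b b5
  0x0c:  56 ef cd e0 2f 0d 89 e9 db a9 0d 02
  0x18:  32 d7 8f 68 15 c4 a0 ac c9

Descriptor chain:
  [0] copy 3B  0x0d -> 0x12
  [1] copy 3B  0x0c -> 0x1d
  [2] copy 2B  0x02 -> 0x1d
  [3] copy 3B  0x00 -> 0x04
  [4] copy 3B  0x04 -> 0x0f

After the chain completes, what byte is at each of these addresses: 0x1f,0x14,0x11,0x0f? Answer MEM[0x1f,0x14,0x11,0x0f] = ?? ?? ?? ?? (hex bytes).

[0] 0x0d->0x12 len=3 : ef cd e0
[1] 0x0c->0x1d len=3 : 56 ef cd
[2] 0x02->0x1d len=2 : c9 02
[3] 0x00->0x04 len=3 : 53 34 c9
[4] 0x04->0x0f len=3 : 53 34 c9
query mem[0x1f]=0xcd, mem[0x14]=0xe0, mem[0x11]=0xc9, mem[0x0f]=0x53

MEM[0x1f,0x14,0x11,0x0f] = cd e0 c9 53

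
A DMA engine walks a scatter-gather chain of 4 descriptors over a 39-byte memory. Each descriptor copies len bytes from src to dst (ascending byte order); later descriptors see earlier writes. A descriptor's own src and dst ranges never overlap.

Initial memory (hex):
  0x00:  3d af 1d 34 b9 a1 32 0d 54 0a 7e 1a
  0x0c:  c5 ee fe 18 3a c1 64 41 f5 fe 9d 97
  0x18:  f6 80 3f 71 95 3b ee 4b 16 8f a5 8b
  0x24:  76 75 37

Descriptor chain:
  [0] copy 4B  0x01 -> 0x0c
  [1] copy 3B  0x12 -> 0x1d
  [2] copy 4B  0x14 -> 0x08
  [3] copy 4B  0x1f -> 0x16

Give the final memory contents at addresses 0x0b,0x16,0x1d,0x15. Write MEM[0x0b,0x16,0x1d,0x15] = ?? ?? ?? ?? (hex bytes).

MEM[0x0b,0x16,0x1d,0x15] = 97 f5 64 fe

  after D0: wrote 4B at 0x0c = af1d34b9
  after D1: wrote 3B at 0x1d = 6441f5
  after D2: wrote 4B at 0x08 = f5fe9d97
  after D3: wrote 4B at 0x16 = f5168fa5
query mem[0x0b]=0x97, mem[0x16]=0xf5, mem[0x1d]=0x64, mem[0x15]=0xfe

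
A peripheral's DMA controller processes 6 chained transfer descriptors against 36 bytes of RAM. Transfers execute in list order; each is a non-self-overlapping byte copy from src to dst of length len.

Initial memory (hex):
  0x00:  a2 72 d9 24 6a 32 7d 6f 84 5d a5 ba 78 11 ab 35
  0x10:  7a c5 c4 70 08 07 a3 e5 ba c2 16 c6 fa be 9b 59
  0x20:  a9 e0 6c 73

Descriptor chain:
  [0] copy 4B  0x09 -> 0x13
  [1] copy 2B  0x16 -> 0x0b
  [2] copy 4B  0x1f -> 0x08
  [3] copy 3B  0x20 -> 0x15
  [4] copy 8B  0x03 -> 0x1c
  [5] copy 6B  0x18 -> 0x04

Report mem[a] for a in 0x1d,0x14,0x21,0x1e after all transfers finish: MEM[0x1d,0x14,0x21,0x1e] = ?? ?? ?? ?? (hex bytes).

MEM[0x1d,0x14,0x21,0x1e] = 6a a5 59 32

#0 dst[0x13+4] := {0x5d,0xa5,0xba,0x78}
#1 dst[0x0b+2] := {0x78,0xe5}
#2 dst[0x08+4] := {0x59,0xa9,0xe0,0x6c}
#3 dst[0x15+3] := {0xa9,0xe0,0x6c}
#4 dst[0x1c+8] := {0x24,0x6a,0x32,0x7d,0x6f,0x59,0xa9,0xe0}
#5 dst[0x04+6] := {0xba,0xc2,0x16,0xc6,0x24,0x6a}
query mem[0x1d]=0x6a, mem[0x14]=0xa5, mem[0x21]=0x59, mem[0x1e]=0x32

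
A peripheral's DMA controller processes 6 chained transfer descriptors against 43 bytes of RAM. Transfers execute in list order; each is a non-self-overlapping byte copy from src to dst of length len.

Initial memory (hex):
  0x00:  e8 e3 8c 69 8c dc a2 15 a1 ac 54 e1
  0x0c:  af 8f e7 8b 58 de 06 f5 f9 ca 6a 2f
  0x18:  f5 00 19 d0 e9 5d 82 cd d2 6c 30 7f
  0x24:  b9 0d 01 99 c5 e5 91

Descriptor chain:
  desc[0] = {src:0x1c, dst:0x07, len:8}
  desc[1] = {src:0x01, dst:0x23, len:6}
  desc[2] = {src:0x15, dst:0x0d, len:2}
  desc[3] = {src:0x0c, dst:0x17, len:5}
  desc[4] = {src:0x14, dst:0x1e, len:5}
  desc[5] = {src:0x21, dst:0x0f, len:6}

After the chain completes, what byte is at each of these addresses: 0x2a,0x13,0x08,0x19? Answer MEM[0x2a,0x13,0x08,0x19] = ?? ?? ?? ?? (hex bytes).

MEM[0x2a,0x13,0x08,0x19] = 91 69 5d 6a

  after D0: wrote 8B at 0x07 = e95d82cdd26c307f
  after D1: wrote 6B at 0x23 = e38c698cdca2
  after D2: wrote 2B at 0x0d = ca6a
  after D3: wrote 5B at 0x17 = 6cca6a8b58
  after D4: wrote 5B at 0x1e = f9ca6a6cca
  after D5: wrote 6B at 0x0f = 6ccae38c698c
query mem[0x2a]=0x91, mem[0x13]=0x69, mem[0x08]=0x5d, mem[0x19]=0x6a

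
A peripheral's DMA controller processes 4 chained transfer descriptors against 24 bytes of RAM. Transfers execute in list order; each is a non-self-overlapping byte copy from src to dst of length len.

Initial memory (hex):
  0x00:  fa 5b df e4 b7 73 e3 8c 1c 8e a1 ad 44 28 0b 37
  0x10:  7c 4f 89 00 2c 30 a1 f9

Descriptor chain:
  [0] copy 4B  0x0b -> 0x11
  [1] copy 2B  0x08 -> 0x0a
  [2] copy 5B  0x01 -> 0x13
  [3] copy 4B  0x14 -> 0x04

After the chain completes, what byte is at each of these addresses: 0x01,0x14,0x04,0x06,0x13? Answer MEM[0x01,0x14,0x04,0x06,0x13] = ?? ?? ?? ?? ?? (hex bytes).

[0] 0x0b->0x11 len=4 : ad 44 28 0b
[1] 0x08->0x0a len=2 : 1c 8e
[2] 0x01->0x13 len=5 : 5b df e4 b7 73
[3] 0x14->0x04 len=4 : df e4 b7 73
query mem[0x01]=0x5b, mem[0x14]=0xdf, mem[0x04]=0xdf, mem[0x06]=0xb7, mem[0x13]=0x5b

MEM[0x01,0x14,0x04,0x06,0x13] = 5b df df b7 5b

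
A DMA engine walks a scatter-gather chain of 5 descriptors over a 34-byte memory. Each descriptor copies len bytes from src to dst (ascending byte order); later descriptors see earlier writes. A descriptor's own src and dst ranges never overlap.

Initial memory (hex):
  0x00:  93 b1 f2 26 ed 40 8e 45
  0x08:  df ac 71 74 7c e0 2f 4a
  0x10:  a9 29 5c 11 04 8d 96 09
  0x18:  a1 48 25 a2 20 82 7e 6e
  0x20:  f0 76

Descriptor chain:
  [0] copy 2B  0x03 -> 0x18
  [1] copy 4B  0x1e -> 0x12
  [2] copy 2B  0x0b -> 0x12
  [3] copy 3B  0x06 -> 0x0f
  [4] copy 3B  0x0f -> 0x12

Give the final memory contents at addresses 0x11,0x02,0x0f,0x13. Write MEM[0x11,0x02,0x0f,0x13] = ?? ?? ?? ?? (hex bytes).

  after D0: wrote 2B at 0x18 = 26ed
  after D1: wrote 4B at 0x12 = 7e6ef076
  after D2: wrote 2B at 0x12 = 747c
  after D3: wrote 3B at 0x0f = 8e45df
  after D4: wrote 3B at 0x12 = 8e45df
query mem[0x11]=0xdf, mem[0x02]=0xf2, mem[0x0f]=0x8e, mem[0x13]=0x45

MEM[0x11,0x02,0x0f,0x13] = df f2 8e 45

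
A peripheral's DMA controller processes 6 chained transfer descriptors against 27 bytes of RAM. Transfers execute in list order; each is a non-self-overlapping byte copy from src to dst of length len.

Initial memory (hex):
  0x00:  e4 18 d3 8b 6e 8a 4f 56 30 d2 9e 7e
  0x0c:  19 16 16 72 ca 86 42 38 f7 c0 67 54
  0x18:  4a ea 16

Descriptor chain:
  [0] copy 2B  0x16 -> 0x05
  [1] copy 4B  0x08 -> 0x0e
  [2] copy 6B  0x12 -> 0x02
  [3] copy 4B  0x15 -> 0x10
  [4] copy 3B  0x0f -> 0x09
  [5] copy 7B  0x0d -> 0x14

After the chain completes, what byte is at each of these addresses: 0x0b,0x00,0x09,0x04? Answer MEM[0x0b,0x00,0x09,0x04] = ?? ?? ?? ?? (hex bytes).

D0: mem[0x05..0x06] <- [67 54]
D1: mem[0x0e..0x11] <- [30 d2 9e 7e]
D2: mem[0x02..0x07] <- [42 38 f7 c0 67 54]
D3: mem[0x10..0x13] <- [c0 67 54 4a]
D4: mem[0x09..0x0b] <- [d2 c0 67]
D5: mem[0x14..0x1a] <- [16 30 d2 c0 67 54 4a]
query mem[0x0b]=0x67, mem[0x00]=0xe4, mem[0x09]=0xd2, mem[0x04]=0xf7

MEM[0x0b,0x00,0x09,0x04] = 67 e4 d2 f7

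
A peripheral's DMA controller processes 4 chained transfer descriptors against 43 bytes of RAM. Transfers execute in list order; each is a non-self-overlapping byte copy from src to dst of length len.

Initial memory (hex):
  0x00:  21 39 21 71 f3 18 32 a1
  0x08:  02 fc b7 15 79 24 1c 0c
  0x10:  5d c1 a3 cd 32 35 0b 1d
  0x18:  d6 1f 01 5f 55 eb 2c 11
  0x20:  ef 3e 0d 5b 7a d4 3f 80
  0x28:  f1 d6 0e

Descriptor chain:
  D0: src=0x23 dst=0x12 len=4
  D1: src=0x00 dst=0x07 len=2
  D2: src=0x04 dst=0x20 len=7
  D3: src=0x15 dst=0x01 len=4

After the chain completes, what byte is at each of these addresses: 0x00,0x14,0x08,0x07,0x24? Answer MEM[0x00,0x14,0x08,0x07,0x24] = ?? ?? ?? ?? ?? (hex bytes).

MEM[0x00,0x14,0x08,0x07,0x24] = 21 d4 39 21 39

#0 dst[0x12+4] := {0x5b,0x7a,0xd4,0x3f}
#1 dst[0x07+2] := {0x21,0x39}
#2 dst[0x20+7] := {0xf3,0x18,0x32,0x21,0x39,0xfc,0xb7}
#3 dst[0x01+4] := {0x3f,0x0b,0x1d,0xd6}
query mem[0x00]=0x21, mem[0x14]=0xd4, mem[0x08]=0x39, mem[0x07]=0x21, mem[0x24]=0x39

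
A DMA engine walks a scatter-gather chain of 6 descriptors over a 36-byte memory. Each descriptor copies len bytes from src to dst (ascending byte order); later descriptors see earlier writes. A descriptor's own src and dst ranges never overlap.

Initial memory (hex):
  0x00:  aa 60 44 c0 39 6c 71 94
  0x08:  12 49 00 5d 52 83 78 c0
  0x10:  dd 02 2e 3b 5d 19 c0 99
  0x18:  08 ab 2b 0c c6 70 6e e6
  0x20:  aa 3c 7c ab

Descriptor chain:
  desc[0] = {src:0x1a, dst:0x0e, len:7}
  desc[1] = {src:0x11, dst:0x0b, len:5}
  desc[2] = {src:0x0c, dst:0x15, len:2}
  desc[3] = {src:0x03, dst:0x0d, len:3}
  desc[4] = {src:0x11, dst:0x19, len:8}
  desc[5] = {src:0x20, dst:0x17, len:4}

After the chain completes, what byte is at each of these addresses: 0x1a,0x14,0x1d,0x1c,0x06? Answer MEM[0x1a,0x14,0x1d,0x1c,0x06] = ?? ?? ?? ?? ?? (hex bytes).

D0: mem[0x0e..0x14] <- [2b 0c c6 70 6e e6 aa]
D1: mem[0x0b..0x0f] <- [70 6e e6 aa 19]
D2: mem[0x15..0x16] <- [6e e6]
D3: mem[0x0d..0x0f] <- [c0 39 6c]
D4: mem[0x19..0x20] <- [70 6e e6 aa 6e e6 99 08]
D5: mem[0x17..0x1a] <- [08 3c 7c ab]
query mem[0x1a]=0xab, mem[0x14]=0xaa, mem[0x1d]=0x6e, mem[0x1c]=0xaa, mem[0x06]=0x71

MEM[0x1a,0x14,0x1d,0x1c,0x06] = ab aa 6e aa 71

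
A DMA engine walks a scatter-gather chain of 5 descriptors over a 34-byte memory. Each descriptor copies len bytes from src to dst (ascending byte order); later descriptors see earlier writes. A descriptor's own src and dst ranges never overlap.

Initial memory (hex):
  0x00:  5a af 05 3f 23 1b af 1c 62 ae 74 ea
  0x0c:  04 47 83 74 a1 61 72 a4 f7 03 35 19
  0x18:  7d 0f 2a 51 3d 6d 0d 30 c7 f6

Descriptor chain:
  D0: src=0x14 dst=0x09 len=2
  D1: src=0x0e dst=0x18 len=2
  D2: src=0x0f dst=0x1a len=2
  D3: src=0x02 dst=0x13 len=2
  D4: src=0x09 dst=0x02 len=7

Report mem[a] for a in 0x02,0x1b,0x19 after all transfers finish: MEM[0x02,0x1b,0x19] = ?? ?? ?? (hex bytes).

[0] 0x14->0x09 len=2 : f7 03
[1] 0x0e->0x18 len=2 : 83 74
[2] 0x0f->0x1a len=2 : 74 a1
[3] 0x02->0x13 len=2 : 05 3f
[4] 0x09->0x02 len=7 : f7 03 ea 04 47 83 74
query mem[0x02]=0xf7, mem[0x1b]=0xa1, mem[0x19]=0x74

MEM[0x02,0x1b,0x19] = f7 a1 74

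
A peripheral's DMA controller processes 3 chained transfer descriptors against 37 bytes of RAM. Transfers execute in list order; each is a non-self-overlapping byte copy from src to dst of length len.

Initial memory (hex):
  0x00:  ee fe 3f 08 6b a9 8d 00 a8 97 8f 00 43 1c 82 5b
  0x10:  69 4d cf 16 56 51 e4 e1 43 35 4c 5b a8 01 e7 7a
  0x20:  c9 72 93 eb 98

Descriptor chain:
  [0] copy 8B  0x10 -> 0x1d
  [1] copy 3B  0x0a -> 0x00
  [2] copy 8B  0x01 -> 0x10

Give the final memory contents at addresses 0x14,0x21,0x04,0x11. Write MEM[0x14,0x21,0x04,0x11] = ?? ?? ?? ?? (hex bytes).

D0: mem[0x1d..0x24] <- [69 4d cf 16 56 51 e4 e1]
D1: mem[0x00..0x02] <- [8f 00 43]
D2: mem[0x10..0x17] <- [00 43 08 6b a9 8d 00 a8]
query mem[0x14]=0xa9, mem[0x21]=0x56, mem[0x04]=0x6b, mem[0x11]=0x43

MEM[0x14,0x21,0x04,0x11] = a9 56 6b 43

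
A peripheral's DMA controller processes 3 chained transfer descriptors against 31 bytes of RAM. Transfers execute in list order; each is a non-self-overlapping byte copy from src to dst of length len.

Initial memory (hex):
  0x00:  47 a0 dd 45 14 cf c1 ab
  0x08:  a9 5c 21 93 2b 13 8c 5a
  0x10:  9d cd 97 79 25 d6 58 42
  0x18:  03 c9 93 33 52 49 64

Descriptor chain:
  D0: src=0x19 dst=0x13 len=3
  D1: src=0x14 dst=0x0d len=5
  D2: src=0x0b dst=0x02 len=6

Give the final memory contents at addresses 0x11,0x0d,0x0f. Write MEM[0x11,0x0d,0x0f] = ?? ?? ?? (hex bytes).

MEM[0x11,0x0d,0x0f] = 03 93 58

#0 dst[0x13+3] := {0xc9,0x93,0x33}
#1 dst[0x0d+5] := {0x93,0x33,0x58,0x42,0x03}
#2 dst[0x02+6] := {0x93,0x2b,0x93,0x33,0x58,0x42}
query mem[0x11]=0x03, mem[0x0d]=0x93, mem[0x0f]=0x58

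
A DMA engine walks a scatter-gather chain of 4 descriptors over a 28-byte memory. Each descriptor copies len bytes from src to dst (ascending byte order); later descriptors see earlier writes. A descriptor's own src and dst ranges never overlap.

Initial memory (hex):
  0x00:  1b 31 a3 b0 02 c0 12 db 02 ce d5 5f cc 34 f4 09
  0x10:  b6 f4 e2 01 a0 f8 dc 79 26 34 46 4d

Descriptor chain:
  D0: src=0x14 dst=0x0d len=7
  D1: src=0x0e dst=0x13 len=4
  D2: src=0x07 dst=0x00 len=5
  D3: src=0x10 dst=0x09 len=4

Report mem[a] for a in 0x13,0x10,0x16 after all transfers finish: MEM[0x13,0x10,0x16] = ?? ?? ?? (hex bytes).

MEM[0x13,0x10,0x16] = f8 79 26

[0] 0x14->0x0d len=7 : a0 f8 dc 79 26 34 46
[1] 0x0e->0x13 len=4 : f8 dc 79 26
[2] 0x07->0x00 len=5 : db 02 ce d5 5f
[3] 0x10->0x09 len=4 : 79 26 34 f8
query mem[0x13]=0xf8, mem[0x10]=0x79, mem[0x16]=0x26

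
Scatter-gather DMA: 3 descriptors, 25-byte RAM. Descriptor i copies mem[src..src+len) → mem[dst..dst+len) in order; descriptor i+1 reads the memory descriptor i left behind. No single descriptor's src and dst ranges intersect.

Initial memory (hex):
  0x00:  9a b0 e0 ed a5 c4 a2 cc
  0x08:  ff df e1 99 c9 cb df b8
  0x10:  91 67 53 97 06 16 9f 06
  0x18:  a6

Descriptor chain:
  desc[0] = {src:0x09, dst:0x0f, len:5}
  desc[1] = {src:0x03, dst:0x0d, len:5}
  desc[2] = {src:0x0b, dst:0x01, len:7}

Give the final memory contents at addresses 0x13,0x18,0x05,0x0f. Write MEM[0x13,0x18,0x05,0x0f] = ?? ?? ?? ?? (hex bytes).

MEM[0x13,0x18,0x05,0x0f] = cb a6 c4 c4

  after D0: wrote 5B at 0x0f = dfe199c9cb
  after D1: wrote 5B at 0x0d = eda5c4a2cc
  after D2: wrote 7B at 0x01 = 99c9eda5c4a2cc
query mem[0x13]=0xcb, mem[0x18]=0xa6, mem[0x05]=0xc4, mem[0x0f]=0xc4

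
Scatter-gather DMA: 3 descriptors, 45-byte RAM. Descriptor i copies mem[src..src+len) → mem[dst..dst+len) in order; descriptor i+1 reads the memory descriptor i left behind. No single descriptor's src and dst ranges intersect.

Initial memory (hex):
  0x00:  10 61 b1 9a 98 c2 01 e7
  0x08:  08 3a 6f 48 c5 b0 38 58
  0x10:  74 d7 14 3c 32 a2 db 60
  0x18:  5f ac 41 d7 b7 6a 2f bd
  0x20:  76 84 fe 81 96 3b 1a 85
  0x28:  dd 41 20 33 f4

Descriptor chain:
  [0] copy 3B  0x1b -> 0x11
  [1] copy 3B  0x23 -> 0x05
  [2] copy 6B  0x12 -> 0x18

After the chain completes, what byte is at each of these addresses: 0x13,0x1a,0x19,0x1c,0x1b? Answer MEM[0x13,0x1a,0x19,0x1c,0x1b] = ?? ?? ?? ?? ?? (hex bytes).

  after D0: wrote 3B at 0x11 = d7b76a
  after D1: wrote 3B at 0x05 = 81963b
  after D2: wrote 6B at 0x18 = b76a32a2db60
query mem[0x13]=0x6a, mem[0x1a]=0x32, mem[0x19]=0x6a, mem[0x1c]=0xdb, mem[0x1b]=0xa2

MEM[0x13,0x1a,0x19,0x1c,0x1b] = 6a 32 6a db a2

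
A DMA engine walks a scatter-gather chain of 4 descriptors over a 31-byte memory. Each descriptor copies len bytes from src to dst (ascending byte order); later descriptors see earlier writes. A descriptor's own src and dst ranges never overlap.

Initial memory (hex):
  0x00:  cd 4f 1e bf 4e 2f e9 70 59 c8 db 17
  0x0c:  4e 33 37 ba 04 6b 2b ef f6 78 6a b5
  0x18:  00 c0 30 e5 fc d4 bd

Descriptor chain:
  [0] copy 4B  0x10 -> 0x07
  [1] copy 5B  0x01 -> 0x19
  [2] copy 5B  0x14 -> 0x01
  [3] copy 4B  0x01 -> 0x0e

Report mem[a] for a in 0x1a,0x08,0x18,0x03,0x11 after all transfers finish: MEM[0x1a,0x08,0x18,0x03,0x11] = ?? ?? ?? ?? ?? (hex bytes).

#0 dst[0x07+4] := {0x04,0x6b,0x2b,0xef}
#1 dst[0x19+5] := {0x4f,0x1e,0xbf,0x4e,0x2f}
#2 dst[0x01+5] := {0xf6,0x78,0x6a,0xb5,0x00}
#3 dst[0x0e+4] := {0xf6,0x78,0x6a,0xb5}
query mem[0x1a]=0x1e, mem[0x08]=0x6b, mem[0x18]=0x00, mem[0x03]=0x6a, mem[0x11]=0xb5

MEM[0x1a,0x08,0x18,0x03,0x11] = 1e 6b 00 6a b5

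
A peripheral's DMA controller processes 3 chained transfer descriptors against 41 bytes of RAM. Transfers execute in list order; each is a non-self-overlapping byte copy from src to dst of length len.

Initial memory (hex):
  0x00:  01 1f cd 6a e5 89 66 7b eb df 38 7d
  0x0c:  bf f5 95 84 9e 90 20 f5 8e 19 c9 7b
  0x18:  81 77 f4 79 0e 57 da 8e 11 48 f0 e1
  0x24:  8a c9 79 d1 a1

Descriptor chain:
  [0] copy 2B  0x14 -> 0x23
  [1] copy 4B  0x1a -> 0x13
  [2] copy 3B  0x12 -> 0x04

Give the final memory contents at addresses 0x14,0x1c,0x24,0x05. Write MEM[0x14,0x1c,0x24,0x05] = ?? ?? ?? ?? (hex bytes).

MEM[0x14,0x1c,0x24,0x05] = 79 0e 19 f4

[0] 0x14->0x23 len=2 : 8e 19
[1] 0x1a->0x13 len=4 : f4 79 0e 57
[2] 0x12->0x04 len=3 : 20 f4 79
query mem[0x14]=0x79, mem[0x1c]=0x0e, mem[0x24]=0x19, mem[0x05]=0xf4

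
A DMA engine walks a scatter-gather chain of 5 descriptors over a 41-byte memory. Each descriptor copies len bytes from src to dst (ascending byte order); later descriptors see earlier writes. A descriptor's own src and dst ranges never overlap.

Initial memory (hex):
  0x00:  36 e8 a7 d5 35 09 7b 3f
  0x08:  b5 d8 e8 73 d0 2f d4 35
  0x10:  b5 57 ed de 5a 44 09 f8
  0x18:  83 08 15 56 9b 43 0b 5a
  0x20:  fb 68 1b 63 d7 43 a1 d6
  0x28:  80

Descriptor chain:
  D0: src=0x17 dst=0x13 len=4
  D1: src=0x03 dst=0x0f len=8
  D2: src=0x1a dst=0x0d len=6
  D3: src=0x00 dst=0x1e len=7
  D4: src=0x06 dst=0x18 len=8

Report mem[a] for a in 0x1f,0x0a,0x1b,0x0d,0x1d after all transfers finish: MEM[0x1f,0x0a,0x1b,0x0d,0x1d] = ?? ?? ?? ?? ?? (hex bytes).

  after D0: wrote 4B at 0x13 = f8830815
  after D1: wrote 8B at 0x0f = d535097b3fb5d8e8
  after D2: wrote 6B at 0x0d = 15569b430b5a
  after D3: wrote 7B at 0x1e = 36e8a7d535097b
  after D4: wrote 8B at 0x18 = 7b3fb5d8e873d015
query mem[0x1f]=0x15, mem[0x0a]=0xe8, mem[0x1b]=0xd8, mem[0x0d]=0x15, mem[0x1d]=0x73

MEM[0x1f,0x0a,0x1b,0x0d,0x1d] = 15 e8 d8 15 73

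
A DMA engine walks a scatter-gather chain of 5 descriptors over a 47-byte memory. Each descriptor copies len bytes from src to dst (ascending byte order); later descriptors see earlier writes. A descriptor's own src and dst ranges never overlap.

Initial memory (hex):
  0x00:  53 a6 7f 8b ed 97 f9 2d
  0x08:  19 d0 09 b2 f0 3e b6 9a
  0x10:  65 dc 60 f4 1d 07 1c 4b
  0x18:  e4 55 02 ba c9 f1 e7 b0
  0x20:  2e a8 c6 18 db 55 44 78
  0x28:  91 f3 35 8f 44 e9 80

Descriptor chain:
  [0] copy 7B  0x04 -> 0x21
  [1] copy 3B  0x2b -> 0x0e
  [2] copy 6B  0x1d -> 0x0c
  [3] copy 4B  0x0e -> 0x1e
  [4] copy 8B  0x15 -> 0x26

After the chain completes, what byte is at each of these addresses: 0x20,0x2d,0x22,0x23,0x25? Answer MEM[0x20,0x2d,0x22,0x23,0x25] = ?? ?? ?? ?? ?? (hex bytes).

D0: mem[0x21..0x27] <- [ed 97 f9 2d 19 d0 09]
D1: mem[0x0e..0x10] <- [8f 44 e9]
D2: mem[0x0c..0x11] <- [f1 e7 b0 2e ed 97]
D3: mem[0x1e..0x21] <- [b0 2e ed 97]
D4: mem[0x26..0x2d] <- [07 1c 4b e4 55 02 ba c9]
query mem[0x20]=0xed, mem[0x2d]=0xc9, mem[0x22]=0x97, mem[0x23]=0xf9, mem[0x25]=0x19

MEM[0x20,0x2d,0x22,0x23,0x25] = ed c9 97 f9 19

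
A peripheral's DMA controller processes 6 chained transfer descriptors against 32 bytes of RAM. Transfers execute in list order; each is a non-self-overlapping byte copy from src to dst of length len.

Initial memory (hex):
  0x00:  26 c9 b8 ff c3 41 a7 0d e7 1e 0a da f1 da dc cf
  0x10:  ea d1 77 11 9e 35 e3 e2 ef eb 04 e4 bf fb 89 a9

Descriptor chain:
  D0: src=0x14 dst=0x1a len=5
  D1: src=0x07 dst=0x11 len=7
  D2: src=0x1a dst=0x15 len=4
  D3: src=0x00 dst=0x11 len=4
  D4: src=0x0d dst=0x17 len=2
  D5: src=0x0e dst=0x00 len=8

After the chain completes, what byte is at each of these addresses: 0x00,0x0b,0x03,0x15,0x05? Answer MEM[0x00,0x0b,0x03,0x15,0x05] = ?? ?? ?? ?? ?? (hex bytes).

MEM[0x00,0x0b,0x03,0x15,0x05] = dc da 26 9e b8

  after D0: wrote 5B at 0x1a = 9e35e3e2ef
  after D1: wrote 7B at 0x11 = 0de71e0adaf1da
  after D2: wrote 4B at 0x15 = 9e35e3e2
  after D3: wrote 4B at 0x11 = 26c9b8ff
  after D4: wrote 2B at 0x17 = dadc
  after D5: wrote 8B at 0x00 = dccfea26c9b8ff9e
query mem[0x00]=0xdc, mem[0x0b]=0xda, mem[0x03]=0x26, mem[0x15]=0x9e, mem[0x05]=0xb8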